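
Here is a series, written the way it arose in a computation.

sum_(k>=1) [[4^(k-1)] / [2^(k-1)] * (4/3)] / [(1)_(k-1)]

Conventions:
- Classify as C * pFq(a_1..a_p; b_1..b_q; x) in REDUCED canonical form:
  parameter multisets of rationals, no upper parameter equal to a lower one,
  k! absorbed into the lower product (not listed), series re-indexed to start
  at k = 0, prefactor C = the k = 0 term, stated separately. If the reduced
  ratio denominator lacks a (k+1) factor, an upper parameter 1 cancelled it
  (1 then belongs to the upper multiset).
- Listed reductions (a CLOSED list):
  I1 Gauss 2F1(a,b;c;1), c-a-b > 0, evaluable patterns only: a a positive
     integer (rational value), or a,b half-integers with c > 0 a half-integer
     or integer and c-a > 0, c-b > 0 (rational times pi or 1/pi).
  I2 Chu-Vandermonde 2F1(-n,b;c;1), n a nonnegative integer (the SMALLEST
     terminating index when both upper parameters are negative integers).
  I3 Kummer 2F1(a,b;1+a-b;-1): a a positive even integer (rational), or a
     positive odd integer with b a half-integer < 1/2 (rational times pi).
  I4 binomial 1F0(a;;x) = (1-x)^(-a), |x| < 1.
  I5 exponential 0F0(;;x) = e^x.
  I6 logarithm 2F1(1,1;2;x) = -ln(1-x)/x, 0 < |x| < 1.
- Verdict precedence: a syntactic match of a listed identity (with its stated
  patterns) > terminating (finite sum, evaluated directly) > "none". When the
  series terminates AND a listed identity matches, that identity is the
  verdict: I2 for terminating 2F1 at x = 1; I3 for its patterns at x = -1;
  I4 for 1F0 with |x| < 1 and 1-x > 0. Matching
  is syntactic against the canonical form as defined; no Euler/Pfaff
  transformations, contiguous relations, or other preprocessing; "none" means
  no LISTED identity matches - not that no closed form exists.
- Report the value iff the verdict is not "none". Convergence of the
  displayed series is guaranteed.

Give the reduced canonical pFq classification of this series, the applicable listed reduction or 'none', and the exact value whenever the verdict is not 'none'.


With C = 4/3: the canonical form is 0F0(-; -; 2). Verdict: this is the exponential series (I5) (the 0F0 exponential series at x = 2). Hence: (4/3) * e^(2).

Key step: t_0 being 4/3, (1)_k (C = 4/3, x = 2) is k! itself.
Ratio: r(k) = 2 * 1 / [(k+1)] - rational in k. x = 2; t_0 = 4/3; negate the roots.


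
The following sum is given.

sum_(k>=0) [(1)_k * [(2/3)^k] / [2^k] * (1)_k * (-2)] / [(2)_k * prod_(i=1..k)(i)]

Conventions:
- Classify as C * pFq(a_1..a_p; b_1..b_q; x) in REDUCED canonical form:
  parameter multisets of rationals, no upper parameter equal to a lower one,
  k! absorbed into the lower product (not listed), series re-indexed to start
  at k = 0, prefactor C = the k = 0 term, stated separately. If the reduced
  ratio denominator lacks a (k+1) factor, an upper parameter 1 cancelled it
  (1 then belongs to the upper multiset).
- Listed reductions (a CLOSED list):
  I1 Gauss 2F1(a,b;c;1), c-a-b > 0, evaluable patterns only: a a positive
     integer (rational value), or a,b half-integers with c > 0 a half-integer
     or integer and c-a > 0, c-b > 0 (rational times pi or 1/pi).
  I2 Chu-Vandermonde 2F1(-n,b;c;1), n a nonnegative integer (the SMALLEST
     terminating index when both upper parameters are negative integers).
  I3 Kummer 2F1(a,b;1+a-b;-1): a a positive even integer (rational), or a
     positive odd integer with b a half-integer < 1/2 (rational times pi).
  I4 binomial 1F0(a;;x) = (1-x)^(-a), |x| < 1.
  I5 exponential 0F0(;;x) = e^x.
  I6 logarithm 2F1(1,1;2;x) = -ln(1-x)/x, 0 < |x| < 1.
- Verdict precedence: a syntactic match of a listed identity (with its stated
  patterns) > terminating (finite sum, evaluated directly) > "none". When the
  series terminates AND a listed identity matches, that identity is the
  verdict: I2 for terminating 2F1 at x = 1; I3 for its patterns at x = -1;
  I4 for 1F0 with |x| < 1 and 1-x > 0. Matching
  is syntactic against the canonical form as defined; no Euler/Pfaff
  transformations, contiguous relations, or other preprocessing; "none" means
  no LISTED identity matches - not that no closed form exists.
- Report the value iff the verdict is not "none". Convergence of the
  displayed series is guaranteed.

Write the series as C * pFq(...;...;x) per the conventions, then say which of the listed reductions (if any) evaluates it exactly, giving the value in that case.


Prefactor -2, argument 1/3: 2F1 with upper {1, 1} over lower {2}. Verdict (x = 1/3): logarithm (I6) applies (the logarithm: parameters (1,1;2), x = 1/3). Value: 6 * ln(2/3).

Key observation: x = (1/3) and the product of the first k integers (C = -2, x = 1/3) is k!.
Term ratio: r(k) = (1/3) * (k+1) (k+1) / [(k+2) (k+1)] - rational in k. x = (1/3); t_0 = -2; negate the roots.


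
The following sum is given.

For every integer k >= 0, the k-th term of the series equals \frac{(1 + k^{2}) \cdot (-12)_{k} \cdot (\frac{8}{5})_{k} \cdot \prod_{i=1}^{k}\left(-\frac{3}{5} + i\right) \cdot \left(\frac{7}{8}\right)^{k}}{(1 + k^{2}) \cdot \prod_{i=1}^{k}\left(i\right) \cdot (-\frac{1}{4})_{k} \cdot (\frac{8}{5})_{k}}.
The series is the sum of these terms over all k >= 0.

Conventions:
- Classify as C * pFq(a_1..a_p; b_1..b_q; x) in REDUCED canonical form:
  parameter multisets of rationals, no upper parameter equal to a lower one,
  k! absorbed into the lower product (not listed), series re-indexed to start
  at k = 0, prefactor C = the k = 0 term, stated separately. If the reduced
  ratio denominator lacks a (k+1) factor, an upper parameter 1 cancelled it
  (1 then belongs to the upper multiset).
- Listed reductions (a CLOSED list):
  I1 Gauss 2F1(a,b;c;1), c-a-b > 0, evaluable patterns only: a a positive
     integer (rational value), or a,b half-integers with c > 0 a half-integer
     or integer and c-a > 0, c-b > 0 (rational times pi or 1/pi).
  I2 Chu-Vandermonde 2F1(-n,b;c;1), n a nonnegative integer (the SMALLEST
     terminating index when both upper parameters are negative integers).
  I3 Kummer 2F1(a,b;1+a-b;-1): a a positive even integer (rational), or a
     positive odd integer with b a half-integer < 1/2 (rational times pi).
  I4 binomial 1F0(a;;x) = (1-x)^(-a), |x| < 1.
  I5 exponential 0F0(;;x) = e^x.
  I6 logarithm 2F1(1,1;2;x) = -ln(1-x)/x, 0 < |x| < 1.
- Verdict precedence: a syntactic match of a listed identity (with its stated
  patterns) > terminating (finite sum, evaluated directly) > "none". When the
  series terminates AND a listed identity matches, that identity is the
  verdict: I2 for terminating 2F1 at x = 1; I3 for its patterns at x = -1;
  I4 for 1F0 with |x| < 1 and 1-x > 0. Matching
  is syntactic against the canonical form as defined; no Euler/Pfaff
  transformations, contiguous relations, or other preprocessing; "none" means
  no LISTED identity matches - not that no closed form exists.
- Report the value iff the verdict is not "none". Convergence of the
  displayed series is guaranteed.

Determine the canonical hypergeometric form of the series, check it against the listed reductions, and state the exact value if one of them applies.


Reduced: x = \frac{7}{8}, 2F1, upper = {-12, \frac{2}{5}}, lower = {-\frac{1}{4}}, C = 1. Verdict: terminating. (-12)_k vanishes past k = 12, leaving a 13-term sum, computed directly. Hence: \frac{3623706270045591}{7110852050781250}.

Key step: t_0 being 1, the product of the first k integers (C = 1) is k!.
Term ratio: r(k) = \frac{7}{8} * (k-12) (k+\frac{2}{5}) / [(k-\frac{1}{4}) (k+1)] - rational in k, leading ratio \frac{7}{8}; with t_0 = 1, classification follows.


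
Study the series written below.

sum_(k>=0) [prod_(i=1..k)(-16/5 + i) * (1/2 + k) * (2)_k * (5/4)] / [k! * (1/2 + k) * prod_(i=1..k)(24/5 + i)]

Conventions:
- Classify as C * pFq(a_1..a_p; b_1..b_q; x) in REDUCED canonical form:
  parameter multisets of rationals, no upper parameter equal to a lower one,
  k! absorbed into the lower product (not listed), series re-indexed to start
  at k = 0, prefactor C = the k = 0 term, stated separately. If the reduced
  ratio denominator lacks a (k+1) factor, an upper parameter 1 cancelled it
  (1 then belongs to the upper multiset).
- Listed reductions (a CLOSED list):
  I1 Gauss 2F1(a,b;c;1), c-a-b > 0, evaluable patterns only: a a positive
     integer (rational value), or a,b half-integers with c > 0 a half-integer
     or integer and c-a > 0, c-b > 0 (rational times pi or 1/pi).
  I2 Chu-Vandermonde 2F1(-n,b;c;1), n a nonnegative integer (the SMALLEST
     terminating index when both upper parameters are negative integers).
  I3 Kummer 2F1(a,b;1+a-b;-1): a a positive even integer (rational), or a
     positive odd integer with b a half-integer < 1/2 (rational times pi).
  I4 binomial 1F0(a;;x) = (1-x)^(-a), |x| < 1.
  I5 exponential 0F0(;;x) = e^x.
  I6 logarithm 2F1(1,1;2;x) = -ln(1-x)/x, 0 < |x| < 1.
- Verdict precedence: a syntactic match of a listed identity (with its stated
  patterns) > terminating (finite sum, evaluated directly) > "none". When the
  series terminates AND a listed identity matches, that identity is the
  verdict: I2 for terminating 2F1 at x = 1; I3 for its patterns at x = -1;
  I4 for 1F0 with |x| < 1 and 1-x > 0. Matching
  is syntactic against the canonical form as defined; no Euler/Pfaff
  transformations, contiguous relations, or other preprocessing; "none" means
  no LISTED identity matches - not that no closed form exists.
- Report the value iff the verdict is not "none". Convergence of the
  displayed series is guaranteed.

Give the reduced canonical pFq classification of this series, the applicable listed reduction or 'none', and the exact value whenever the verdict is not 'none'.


At argument 1: a 2F1 with upper {-11/5, 2}, lower {29/5}, scaled by C = 5/4. Verdict: this is the Gauss summation I1 (x = 1: the Gamma ratio telescopes since c-a-b = 6 > 0 and a = 2 in Z>0). Hence: 19/35.

Key step: from the first term 5/4: the running product (C = 5/4) telescopes to a rising factorial.
Ratio: r(k) = 1 * (k-11/5) (k+2) / [(k+29/5) (k+1)] - rational in k, leading ratio 1; with t_0 = 5/4, classification follows.


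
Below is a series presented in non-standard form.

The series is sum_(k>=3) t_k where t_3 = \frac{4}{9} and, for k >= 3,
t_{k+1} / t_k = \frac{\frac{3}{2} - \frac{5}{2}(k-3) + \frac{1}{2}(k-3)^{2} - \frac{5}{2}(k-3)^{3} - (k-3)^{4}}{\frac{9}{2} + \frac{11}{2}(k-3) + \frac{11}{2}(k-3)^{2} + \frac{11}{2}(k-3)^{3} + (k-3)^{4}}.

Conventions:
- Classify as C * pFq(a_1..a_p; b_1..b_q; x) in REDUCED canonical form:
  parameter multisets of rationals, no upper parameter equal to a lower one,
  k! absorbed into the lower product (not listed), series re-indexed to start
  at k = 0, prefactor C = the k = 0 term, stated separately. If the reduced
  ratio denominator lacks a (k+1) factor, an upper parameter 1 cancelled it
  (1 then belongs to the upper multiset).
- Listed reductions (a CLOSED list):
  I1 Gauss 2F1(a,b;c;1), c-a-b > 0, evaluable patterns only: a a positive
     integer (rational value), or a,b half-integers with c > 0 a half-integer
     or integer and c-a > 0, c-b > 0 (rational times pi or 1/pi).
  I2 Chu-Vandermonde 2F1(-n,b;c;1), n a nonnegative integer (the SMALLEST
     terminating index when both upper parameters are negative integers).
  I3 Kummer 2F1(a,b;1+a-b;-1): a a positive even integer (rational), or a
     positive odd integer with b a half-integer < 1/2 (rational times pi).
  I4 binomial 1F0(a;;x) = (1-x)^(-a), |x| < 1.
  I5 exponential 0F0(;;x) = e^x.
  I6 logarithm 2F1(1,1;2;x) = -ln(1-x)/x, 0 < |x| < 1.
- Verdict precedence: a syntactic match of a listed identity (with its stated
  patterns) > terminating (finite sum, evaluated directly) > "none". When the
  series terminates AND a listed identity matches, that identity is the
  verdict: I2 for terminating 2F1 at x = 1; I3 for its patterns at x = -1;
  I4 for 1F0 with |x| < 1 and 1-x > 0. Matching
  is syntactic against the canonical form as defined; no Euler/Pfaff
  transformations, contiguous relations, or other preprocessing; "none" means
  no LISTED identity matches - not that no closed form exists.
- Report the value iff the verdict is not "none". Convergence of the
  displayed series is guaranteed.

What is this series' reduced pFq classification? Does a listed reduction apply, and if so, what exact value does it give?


The series (x = -1) is 2F1: upper {-\frac{1}{2}, 3}, lower {\frac{9}{2}}, prefactor \frac{4}{9}. Verdict (x = -1): the Kummer evaluation I3 applies (x = -1; c = \frac{9}{2} equals 1+a-b for upper {-\frac{1}{2}, 3}: listed pattern). Hence: \frac{35}{192} \cdot \pi.

First insight: from the first term \frac{4}{9}: the ratio is unreduced: k^2 + 1 divides both sides (C = 4/9).
Term ratio: r(k) = -1 * (k-\frac{1}{2}) (k+3) / [(k+\frac{9}{2}) (k+1)] - rational in k, leading ratio -1; with t_0 = \frac{4}{9}, classification follows.


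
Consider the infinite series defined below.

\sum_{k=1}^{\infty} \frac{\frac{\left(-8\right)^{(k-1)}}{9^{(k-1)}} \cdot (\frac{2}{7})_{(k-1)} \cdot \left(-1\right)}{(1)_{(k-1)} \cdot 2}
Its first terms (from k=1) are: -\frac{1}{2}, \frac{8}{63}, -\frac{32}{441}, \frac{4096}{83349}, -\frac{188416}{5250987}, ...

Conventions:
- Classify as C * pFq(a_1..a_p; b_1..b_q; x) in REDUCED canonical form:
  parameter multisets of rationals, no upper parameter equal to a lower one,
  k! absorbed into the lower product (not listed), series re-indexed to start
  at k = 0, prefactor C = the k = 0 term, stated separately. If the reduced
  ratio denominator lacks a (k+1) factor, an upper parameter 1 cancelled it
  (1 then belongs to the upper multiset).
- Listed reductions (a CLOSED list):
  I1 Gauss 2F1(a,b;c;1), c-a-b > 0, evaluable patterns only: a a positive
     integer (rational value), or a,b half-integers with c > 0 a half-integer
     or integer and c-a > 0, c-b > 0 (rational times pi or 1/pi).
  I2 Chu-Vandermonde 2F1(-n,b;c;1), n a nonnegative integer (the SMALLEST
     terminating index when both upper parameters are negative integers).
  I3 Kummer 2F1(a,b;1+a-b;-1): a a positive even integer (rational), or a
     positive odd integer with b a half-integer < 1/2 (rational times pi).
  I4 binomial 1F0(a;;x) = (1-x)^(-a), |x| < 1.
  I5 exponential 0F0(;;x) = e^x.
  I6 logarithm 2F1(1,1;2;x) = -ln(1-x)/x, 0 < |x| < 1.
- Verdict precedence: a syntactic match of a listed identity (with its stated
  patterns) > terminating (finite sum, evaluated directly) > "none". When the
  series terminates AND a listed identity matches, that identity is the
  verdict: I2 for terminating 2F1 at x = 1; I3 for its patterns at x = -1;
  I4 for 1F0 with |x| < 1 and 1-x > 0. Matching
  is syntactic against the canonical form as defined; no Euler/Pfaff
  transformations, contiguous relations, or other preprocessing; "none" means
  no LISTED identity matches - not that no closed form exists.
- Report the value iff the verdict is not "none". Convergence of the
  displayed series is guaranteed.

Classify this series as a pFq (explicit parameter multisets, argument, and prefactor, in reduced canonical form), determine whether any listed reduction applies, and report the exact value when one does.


Canonical form: C = -\frac{1}{2} times 1F0 with upper {\frac{2}{7}}, lower {-}, x = -\frac{8}{9}. Verdict at x = -\frac{8}{9}: the I4 binomial reduction matches (the 1F0 binomial series: exponent -2/7, x = -\frac{8}{9}). Value: \left(-\frac{1}{2}\right) \cdot \left(\frac{17}{9}\right)^{-\frac{2}{7}}.

First insight: t_0 being -\frac{1}{2}, the constant factors (C = -1/2, x = -8/9) combine into one prefactor.
Consecutive-term ratio: r(k) = -\frac{8}{9} * (k+\frac{2}{7}) / [(k+1)] - rational in k, leading ratio -\frac{8}{9}; with t_0 = -\frac{1}{2}, classification follows.


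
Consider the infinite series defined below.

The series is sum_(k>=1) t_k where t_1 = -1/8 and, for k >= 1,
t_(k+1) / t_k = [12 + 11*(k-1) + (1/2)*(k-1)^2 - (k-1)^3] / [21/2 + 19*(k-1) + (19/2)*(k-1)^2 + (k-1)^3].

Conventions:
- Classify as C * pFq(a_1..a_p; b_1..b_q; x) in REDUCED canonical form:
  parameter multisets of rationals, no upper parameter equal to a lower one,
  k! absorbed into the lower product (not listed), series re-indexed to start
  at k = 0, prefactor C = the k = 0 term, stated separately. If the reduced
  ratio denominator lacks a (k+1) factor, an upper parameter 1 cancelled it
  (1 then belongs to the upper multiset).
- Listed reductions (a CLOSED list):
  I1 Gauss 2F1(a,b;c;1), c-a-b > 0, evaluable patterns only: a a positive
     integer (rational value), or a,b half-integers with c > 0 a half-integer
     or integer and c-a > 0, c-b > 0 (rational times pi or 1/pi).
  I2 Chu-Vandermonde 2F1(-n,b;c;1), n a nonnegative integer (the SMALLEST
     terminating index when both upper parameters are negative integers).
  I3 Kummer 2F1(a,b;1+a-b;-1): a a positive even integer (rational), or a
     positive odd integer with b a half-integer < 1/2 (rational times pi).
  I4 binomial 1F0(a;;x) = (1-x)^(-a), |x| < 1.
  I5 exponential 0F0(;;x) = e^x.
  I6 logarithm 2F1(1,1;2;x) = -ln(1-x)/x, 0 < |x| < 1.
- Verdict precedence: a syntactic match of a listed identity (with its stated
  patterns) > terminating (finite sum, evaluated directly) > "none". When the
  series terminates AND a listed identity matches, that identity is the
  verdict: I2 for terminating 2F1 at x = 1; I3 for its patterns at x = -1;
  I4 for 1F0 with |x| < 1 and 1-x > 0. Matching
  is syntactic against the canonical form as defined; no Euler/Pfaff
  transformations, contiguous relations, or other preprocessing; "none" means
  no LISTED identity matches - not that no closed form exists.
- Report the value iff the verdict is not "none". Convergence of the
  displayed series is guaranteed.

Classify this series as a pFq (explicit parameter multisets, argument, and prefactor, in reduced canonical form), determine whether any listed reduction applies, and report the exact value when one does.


With C = -1/8: the canonical form is 2F1(-4, 2; 7; -1). Verdict: Kummer's theorem (I3) applies (x = -1; c = 7 equals 1+a-b for upper {-4, 2}: listed pattern). Sum: -3/8.

Key observation: with t_0 = -1/8, the expanded ratio factors over Q; prefactor -1/8, roots give parameters.
Term ratio: r(k) = (-1) * (k-4) (k+2) / [(k+7) (k+1)] - rational in k. x = (-1); t_0 = -1/8; negate the roots.


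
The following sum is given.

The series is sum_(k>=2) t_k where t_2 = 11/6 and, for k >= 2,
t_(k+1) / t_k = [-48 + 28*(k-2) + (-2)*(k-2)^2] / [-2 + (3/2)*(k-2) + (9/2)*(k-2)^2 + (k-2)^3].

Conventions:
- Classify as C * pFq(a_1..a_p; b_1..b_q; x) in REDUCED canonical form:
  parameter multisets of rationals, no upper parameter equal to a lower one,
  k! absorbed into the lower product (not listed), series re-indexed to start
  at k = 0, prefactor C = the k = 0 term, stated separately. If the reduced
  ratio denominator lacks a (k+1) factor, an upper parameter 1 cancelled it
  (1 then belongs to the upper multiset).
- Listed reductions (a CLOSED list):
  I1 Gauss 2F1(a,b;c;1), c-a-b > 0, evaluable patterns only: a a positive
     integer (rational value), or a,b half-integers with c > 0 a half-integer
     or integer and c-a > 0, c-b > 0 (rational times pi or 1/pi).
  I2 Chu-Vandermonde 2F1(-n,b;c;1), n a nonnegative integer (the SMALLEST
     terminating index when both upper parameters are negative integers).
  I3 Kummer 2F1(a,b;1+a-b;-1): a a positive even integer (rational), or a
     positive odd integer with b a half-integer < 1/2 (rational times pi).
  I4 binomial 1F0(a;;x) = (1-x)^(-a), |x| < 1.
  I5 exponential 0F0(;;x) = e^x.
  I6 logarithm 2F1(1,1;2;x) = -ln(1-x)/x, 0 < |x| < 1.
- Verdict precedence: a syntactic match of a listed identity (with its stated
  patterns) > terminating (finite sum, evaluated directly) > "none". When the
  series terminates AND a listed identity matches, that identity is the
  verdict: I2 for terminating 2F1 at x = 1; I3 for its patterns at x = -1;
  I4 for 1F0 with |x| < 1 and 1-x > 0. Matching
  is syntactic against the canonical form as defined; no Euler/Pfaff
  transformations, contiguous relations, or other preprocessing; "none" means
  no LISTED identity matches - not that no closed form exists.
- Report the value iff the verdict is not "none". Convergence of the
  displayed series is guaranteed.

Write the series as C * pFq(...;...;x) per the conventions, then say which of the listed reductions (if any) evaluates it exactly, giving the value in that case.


Structural cue: t_0 being 11/6, the expanded ratio factors over Q; C = 11/6, roots give parameters.
Consecutive-term ratio: r(k) = (-2) * (k-12) (k-2) / [(k-1/2) (k+4) (k+1)] - rational in k, leading ratio (-2); with t_0 = 11/6, classification follows.

At argument -2: a 2F2 with upper {-12, -2}, lower {-1/2, 4}, scaled by C = 11/6. Verdict: terminating - the sum ends at index 2 because -2 is a negative integer; exact evaluation follows. Hence: -4433/30.


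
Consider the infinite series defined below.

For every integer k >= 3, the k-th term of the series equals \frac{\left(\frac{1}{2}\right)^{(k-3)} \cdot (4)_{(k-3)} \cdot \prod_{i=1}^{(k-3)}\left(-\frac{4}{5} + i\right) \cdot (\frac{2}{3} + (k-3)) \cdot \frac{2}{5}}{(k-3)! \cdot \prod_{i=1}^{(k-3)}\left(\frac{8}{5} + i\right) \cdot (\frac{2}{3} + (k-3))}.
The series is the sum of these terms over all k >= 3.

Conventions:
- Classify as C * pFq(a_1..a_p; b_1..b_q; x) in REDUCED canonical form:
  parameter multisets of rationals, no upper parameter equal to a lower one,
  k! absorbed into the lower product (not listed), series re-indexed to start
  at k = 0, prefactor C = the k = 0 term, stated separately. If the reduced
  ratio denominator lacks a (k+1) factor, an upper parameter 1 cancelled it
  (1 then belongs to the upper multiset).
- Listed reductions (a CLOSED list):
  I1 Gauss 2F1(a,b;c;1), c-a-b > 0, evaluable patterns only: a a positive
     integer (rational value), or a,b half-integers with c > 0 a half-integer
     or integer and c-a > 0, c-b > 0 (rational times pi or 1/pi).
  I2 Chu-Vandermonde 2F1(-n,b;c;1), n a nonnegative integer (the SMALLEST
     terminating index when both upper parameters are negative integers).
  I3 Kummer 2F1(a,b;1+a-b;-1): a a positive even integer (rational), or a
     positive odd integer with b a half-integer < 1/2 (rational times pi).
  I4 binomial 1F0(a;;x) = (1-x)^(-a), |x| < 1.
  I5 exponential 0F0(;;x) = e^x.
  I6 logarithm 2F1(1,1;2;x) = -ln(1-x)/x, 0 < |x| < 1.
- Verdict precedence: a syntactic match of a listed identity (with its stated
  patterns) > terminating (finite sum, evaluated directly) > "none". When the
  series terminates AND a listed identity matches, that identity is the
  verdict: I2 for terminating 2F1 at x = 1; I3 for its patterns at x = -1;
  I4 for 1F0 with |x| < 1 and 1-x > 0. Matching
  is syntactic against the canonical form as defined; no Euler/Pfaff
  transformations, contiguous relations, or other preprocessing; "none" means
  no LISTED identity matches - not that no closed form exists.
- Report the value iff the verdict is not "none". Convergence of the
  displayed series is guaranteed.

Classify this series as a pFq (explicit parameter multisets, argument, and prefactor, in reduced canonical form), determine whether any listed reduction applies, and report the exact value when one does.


First insight: t_0 = \frac{2}{5} here, and the running product (C = 2/5, x = 1/2) telescopes to a rising factorial.
Step ratio: r(k) = \frac{1}{2} * (k+\frac{1}{5}) (k+4) / [(k+\frac{13}{5}) (k+1)] - rational in k. x = \frac{1}{2}; t_0 = \frac{2}{5}; negate the roots.

This is \frac{2}{5} * 2F1(\frac{1}{5}, 4; \frac{13}{5}; \frac{1}{2}) in reduced canonical form. Verdict: none - this 2F1 at x = \frac{1}{2} matches no listed pattern, and upper {\frac{1}{5}, 4} holds no stopper.


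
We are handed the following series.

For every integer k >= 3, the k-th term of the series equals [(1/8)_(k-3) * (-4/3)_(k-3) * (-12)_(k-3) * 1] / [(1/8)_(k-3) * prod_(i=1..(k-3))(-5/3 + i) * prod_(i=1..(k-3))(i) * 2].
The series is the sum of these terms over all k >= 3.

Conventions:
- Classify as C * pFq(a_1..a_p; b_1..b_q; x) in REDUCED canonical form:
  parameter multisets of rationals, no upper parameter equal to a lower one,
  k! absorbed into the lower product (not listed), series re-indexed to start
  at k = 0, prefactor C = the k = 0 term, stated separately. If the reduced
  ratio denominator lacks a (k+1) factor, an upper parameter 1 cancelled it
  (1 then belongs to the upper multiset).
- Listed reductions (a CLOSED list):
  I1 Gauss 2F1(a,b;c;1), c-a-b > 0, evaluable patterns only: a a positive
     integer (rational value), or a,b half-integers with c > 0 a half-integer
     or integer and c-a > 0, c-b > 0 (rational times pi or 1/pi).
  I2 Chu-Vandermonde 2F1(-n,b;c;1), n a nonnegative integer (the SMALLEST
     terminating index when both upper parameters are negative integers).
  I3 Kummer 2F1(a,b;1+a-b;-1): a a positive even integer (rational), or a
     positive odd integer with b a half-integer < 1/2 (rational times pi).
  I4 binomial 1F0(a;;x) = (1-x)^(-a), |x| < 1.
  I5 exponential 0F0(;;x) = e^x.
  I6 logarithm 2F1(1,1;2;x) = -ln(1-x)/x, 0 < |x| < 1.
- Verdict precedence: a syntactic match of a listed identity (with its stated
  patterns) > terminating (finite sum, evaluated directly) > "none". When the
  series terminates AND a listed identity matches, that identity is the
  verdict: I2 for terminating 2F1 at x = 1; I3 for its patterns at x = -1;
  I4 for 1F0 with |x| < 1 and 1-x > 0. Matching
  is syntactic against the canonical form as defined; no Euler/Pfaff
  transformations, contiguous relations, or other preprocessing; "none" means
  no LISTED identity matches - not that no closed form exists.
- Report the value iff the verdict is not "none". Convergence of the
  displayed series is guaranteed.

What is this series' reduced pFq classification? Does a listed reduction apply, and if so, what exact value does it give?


This is 1/2 * 2F1(-12, -4/3; -2/3; 1) in reduced canonical form. Verdict: this is the Chu-Vandermonde identity I2 (terminating 2F1 at x = 1 with n = 12, b = -4/3, c = -2/3). Sum: -22678/589.

Key step: t_0 being 1/2, the constant factors (C = 1/2) combine into one prefactor.
Term ratio: r(k) = 1 * (k-12) (k-4/3) / [(k-2/3) (k+1)] - rational; roots negated = parameters, x = 1, C = 1/2.


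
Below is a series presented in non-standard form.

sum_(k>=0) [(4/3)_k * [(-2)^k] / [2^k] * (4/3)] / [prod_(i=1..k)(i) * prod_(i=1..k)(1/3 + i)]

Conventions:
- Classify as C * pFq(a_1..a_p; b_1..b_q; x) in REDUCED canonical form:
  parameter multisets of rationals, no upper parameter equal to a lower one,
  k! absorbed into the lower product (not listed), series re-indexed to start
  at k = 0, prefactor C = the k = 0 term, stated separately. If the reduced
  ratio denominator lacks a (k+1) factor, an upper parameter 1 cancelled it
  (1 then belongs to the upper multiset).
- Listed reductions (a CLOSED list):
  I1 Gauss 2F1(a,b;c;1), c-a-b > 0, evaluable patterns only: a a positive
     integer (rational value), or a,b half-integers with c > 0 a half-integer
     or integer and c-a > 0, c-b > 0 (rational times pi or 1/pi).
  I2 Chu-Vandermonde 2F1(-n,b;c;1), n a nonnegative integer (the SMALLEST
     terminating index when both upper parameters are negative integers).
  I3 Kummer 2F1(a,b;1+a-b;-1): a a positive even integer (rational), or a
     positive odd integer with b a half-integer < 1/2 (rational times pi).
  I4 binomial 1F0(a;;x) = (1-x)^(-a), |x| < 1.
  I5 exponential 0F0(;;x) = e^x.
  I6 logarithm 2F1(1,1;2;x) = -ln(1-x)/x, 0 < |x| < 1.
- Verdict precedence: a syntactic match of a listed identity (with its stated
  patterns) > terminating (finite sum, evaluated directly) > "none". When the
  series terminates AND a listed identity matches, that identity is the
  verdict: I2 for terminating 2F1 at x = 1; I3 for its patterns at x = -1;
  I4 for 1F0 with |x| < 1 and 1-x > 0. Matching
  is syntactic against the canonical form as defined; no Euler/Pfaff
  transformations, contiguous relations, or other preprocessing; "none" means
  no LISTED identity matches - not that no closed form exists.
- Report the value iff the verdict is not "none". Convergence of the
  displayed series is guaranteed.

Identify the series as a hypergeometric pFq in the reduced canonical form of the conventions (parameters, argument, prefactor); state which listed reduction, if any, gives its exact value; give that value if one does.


Reduced: x = -1, 0F0, upper = {-}, lower = {-}, C = 4/3. Verdict: the I5 exponential reduction matches (the 0F0 exponential series at x = -1). Value: (4/3) * e^(-1).

Structural cue: with t_0 = 4/3, the lower running product (C = 4/3) is a rising factorial.
Step ratio: r(k) = (-1) * 1 / [(k+1)] - rational in k. x = (-1); t_0 = 4/3; negate the roots.


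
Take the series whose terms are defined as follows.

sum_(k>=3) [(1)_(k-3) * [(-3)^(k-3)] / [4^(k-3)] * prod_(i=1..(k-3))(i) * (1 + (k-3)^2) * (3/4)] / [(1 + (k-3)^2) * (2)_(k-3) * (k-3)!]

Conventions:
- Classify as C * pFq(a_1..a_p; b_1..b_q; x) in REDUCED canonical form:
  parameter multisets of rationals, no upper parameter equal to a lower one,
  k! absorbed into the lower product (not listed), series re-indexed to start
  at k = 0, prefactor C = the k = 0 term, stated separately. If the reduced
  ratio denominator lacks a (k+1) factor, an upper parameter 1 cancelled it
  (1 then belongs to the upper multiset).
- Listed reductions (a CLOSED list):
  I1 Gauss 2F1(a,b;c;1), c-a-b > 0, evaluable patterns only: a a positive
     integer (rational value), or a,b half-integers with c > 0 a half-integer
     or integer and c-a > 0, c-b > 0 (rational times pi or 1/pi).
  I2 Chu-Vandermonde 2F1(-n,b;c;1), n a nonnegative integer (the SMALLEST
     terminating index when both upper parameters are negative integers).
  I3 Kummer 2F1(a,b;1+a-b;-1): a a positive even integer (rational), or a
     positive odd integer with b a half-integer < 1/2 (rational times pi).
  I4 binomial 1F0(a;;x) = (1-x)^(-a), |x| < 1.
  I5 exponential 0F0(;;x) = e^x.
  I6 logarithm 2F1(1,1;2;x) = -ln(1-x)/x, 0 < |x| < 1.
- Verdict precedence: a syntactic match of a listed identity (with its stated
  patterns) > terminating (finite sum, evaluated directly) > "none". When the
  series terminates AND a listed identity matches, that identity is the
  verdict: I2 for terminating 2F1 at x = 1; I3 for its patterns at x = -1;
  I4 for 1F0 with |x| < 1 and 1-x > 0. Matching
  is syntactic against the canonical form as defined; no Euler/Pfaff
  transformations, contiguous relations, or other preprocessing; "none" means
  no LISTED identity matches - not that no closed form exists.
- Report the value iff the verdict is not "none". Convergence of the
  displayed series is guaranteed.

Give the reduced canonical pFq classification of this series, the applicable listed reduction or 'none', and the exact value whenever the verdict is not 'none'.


The series (x = -3/4) is 2F1: upper {1, 1}, lower {2}, prefactor 3/4. Verdict: the I6 logarithm reduction fires (the logarithm: parameters (1,1;2), x = -3/4). Sum: ln(7/4).

First insight: x = (-3/4) and the factor k^2 + 1 cancels (top and bottom), leaving C = 3/4, x = -3/4.
Term ratio: r(k) = (-3/4) * (k+1) (k+1) / [(k+2) (k+1)] - rational in k, leading ratio (-3/4); with t_0 = 3/4, classification follows.


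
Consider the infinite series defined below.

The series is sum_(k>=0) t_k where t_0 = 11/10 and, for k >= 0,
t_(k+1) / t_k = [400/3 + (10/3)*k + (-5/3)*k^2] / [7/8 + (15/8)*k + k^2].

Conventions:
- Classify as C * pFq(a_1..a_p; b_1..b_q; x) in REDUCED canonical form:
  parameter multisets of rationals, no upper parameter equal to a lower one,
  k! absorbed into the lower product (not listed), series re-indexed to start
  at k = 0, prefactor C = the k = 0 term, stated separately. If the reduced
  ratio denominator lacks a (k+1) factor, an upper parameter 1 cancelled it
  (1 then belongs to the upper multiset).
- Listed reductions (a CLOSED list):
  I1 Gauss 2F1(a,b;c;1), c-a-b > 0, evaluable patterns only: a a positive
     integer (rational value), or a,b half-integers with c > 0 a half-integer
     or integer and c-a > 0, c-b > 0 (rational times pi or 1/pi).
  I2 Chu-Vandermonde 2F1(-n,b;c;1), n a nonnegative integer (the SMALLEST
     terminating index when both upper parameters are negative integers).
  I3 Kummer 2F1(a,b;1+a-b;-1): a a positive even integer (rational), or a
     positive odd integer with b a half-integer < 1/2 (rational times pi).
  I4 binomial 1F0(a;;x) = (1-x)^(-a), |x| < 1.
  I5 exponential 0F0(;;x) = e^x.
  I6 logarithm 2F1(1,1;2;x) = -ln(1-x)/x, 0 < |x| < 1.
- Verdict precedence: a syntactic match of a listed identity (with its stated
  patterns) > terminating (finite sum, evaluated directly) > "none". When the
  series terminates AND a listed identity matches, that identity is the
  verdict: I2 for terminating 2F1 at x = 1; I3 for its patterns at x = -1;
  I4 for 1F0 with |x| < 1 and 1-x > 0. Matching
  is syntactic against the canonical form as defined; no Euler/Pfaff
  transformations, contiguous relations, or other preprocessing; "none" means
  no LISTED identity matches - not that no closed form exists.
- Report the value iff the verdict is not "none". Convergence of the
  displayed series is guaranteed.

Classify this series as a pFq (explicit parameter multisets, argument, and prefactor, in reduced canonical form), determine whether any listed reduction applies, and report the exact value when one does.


Prefactor 11/10, argument -5/3: 2F1 with upper {-10, 8} over lower {7/8}. Verdict: terminating - upper parameter -10 makes this a finite sum (last index 10), evaluated exactly. Its exact value is 900792322228908294919151/10100125433353410.

Key observation: x = (-5/3) and the expanded ratio factors over Q; prefactor 11/10, roots give parameters.
Step ratio: r(k) = (-5/3) * (k-10) (k+8) / [(k+7/8) (k+1)] - rational in k. x = (-5/3); t_0 = 11/10; negate the roots.


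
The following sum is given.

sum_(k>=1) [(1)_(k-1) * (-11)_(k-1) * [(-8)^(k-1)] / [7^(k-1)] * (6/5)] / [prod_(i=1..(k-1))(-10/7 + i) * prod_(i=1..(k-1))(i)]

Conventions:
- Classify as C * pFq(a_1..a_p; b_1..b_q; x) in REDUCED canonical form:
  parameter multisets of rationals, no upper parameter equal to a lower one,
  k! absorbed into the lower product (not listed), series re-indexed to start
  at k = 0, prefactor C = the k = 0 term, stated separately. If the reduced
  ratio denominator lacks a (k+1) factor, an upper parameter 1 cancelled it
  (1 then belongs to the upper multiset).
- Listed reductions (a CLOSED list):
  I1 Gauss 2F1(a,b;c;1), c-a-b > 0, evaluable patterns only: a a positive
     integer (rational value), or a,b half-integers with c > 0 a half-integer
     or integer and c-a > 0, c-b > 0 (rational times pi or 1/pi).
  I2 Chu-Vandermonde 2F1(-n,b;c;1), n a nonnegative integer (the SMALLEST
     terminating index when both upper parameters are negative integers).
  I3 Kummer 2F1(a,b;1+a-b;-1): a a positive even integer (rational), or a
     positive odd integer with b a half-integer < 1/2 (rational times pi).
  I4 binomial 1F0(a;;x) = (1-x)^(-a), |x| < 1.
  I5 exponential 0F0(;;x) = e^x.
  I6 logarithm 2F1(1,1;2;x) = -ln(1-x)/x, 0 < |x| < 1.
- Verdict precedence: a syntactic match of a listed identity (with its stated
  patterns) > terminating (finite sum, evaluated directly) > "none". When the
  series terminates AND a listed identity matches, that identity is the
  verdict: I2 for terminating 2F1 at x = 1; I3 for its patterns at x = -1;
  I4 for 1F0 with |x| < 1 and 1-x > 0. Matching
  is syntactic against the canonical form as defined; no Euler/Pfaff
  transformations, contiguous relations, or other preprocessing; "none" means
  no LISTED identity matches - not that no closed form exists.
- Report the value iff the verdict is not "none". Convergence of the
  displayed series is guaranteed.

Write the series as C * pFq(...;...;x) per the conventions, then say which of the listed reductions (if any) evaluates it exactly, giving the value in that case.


Reduced: x = -8/7, 2F1, upper = {-11, 1}, lower = {-3/7}, C = 6/5. Verdict: terminating (-11 upstairs). 12 nonzero terms in all; added directly. Exact value: -246660649290/1061749.

Key observation: x = (-8/7) and the lower running product (prefactor 6/5) is a rising factorial.
Term ratio: r(k) = (-8/7) * (k-11) (k+1) / [(k-3/7) (k+1)] - rational in k. x = (-8/7); t_0 = 6/5; negate the roots.


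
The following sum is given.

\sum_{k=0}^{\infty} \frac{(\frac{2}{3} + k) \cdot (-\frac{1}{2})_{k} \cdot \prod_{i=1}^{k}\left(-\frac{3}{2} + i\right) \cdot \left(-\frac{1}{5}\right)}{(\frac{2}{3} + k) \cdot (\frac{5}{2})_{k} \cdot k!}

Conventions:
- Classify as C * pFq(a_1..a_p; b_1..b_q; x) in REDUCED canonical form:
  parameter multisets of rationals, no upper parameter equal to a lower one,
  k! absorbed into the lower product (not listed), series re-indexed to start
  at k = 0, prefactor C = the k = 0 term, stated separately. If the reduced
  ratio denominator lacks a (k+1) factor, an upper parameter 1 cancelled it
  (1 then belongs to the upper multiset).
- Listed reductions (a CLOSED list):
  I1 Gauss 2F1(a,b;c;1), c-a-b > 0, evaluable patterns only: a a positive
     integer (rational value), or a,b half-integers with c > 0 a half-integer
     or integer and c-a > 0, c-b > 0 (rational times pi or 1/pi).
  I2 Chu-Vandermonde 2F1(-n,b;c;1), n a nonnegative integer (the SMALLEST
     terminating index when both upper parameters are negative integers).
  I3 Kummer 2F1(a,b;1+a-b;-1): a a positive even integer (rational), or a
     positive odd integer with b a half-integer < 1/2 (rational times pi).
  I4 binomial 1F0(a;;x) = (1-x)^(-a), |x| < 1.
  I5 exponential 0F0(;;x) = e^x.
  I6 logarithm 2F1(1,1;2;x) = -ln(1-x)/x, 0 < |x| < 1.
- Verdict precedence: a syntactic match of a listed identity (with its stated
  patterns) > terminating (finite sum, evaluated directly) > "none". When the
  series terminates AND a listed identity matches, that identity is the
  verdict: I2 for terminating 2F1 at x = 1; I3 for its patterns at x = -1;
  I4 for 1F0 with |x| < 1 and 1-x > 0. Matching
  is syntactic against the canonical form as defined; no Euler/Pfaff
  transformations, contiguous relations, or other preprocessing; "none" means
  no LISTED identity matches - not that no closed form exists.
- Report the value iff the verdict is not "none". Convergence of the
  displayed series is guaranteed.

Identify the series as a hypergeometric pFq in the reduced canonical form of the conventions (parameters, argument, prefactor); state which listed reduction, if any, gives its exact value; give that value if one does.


Prefactor -\frac{1}{5}, argument 1: 2F1 with upper {-\frac{1}{2}, -\frac{1}{2}} over lower {\frac{5}{2}}. Verdict at x = 1: Gauss's theorem I1 (half-integer case) matches (x = 1; upper {-\frac{1}{2}, -\frac{1}{2}} half-integers, c = \frac{5}{2} in the evaluable pattern). Sum: \left(-\frac{9}{128}\right) \cdot \pi.

First insight: x = 1 and the running product (C = -1/5, x = 1) telescopes to a rising factorial.
Term ratio: r(k) = 1 * (k-\frac{1}{2}) (k-\frac{1}{2}) / [(k+\frac{5}{2}) (k+1)] - rational in k. x = 1; t_0 = -\frac{1}{5}; negate the roots.


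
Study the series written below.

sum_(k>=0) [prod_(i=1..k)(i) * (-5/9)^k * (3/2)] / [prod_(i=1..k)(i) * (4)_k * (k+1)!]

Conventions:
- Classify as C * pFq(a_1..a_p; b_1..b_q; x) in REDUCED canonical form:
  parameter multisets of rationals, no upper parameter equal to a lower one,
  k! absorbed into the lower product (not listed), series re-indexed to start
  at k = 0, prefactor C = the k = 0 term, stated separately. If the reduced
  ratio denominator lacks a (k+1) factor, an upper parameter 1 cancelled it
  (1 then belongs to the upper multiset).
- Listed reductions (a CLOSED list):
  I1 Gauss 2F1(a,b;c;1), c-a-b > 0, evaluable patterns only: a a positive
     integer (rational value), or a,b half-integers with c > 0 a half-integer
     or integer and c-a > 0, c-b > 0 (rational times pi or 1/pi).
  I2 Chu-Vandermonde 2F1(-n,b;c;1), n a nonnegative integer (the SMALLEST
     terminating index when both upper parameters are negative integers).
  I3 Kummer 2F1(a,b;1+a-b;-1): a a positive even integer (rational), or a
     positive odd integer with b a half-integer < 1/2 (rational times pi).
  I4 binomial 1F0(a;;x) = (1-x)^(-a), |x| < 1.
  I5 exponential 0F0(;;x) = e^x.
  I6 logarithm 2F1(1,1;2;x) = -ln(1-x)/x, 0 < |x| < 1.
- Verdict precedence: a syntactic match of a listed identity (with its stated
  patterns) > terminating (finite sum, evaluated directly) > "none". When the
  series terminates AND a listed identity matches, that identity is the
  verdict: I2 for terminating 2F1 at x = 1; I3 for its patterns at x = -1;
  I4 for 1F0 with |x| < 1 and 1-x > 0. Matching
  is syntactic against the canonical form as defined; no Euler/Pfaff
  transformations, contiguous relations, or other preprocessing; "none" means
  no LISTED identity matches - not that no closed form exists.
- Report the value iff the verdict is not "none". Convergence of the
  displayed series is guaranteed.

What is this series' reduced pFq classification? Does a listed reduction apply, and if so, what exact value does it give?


Reduced: x = -5/9, 1F2, upper = {1}, lower = {2, 4}, C = 3/2. Verdict: none (x = -5/9): each listed identity misses the multisets {1} ; {2, 4}.

Key step: x = (-5/9) and the running product (C = 3/2) telescopes to a rising factorial.
Term ratio: r(k) = (-5/9) * (k+1) / [(k+2) (k+4) (k+1)] - rational in k. x = (-5/9); t_0 = 3/2; negate the roots.
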